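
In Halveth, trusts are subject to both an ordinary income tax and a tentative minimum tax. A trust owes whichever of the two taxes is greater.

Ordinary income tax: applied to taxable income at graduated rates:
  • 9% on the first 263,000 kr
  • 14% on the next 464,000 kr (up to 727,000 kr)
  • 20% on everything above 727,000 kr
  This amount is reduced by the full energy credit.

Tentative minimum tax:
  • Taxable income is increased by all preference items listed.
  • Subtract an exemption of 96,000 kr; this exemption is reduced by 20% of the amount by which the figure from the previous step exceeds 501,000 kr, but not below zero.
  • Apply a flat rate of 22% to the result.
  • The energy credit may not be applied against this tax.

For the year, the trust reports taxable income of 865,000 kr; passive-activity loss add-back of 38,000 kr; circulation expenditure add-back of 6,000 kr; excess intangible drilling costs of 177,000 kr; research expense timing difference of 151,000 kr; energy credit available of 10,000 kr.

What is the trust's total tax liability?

272,140 kr

Ordinary income tax:
  263,000 kr × 9% = 23,670 kr
  464,000 kr × 14% = 64,960 kr
  138,000 kr × 20% = 27,600 kr
  → 116,230 kr
  Less energy credit 10,000 kr → 106,230 kr

Tentative minimum tax:
  Adjusted income: 865,000 kr + 38,000 kr + 6,000 kr + 177,000 kr + 151,000 kr = 1,237,000 kr
  Exemption: 20% × (1,237,000 kr − 501,000 kr) = 147,200 kr ≥ 96,000 kr, so the exemption is fully phased out
  Base: 1,237,000 kr − 0 kr = 1,237,000 kr
  1,237,000 kr × 22% = 272,140 kr

272,140 kr > 106,230 kr, so the tentative minimum tax is the binding amount.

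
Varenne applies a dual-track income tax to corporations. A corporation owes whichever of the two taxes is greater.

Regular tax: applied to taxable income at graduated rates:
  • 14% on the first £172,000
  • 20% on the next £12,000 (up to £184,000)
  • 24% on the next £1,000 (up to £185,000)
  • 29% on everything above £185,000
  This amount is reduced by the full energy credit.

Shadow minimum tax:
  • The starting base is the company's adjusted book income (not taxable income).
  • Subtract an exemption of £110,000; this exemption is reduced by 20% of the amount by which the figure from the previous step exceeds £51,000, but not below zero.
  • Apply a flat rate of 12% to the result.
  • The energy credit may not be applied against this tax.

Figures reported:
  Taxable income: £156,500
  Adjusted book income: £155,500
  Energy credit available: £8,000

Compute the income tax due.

Regular tax:
  £156,500 × 14% = £21,910
  Less energy credit £8,000 → £13,910

Shadow minimum tax:
  Base (adjusted book income): £155,500
  Exemption: £110,000 − 20% × (£155,500 − £51,000) = £110,000 − £20,900 = £89,100
  Base: £155,500 − £89,100 = £66,400
  £66,400 × 12% = £7,968

£13,910 > £7,968, so the regular tax governs.

£13,910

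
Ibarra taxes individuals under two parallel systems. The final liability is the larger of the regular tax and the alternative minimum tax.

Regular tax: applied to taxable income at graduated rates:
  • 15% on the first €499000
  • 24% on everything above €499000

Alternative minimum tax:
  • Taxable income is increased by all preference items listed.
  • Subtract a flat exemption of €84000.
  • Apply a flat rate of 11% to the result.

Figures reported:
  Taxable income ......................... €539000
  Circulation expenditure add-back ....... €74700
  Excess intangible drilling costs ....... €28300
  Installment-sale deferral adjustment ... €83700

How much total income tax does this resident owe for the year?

Alternative minimum tax:
  Adjusted income: €539000 + €74700 + €28300 + €83700 = €725700
  Less exemption €84000 → base €641700
  €641700 × 11% = €70587

Regular tax:
  €499000 × 15% = €74850
  €40000 × 24% = €9600
  → €84450

€84450 > €70587, so the regular tax governs.

€84450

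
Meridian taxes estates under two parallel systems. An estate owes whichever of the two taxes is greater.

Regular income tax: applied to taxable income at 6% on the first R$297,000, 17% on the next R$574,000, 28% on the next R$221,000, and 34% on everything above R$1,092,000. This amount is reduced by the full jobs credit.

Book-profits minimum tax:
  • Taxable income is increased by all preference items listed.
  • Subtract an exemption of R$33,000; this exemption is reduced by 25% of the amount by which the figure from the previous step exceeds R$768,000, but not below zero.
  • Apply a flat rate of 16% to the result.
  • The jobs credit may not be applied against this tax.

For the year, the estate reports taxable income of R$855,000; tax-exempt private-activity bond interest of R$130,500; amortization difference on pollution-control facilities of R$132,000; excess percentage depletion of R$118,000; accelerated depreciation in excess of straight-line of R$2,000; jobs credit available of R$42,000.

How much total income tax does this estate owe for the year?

Book-profits minimum tax:
  Adjusted income: R$855,000 + R$130,500 + R$132,000 + R$118,000 + R$2,000 = R$1,237,500
  Exemption: 25% × (R$1,237,500 − R$768,000) = R$117,375 ≥ R$33,000, so the exemption is fully phased out
  Base: R$1,237,500 − R$0 = R$1,237,500
  R$1,237,500 × 16% = R$198,000

Regular income tax:
  R$297,000 × 6% = R$17,820
  R$558,000 × 17% = R$94,860
  → R$112,680
  Less jobs credit R$42,000 → R$70,680

R$198,000 > R$70,680, so the book-profits minimum tax is the binding amount.

R$198,000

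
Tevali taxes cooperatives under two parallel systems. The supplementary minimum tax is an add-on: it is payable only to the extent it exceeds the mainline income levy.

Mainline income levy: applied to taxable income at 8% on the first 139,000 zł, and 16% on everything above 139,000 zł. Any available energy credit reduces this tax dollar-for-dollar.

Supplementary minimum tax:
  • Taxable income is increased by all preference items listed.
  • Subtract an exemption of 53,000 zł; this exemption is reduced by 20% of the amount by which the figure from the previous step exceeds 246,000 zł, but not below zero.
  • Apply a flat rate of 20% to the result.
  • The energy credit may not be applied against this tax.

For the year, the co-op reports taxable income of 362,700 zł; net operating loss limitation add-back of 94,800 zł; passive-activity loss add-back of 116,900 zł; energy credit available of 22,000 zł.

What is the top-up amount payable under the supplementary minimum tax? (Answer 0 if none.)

Mainline income levy:
  139,000 zł × 8% = 11,120 zł
  223,700 zł × 16% = 35,792 zł
  → 46,912 zł
  Less energy credit 22,000 zł → 24,912 zł

Supplementary minimum tax:
  Adjusted income: 362,700 zł + 94,800 zł + 116,900 zł = 574,400 zł
  Exemption: 20% × (574,400 zł − 246,000 zł) = 65,680 zł ≥ 53,000 zł, so the exemption is fully phased out
  Base: 574,400 zł − 0 zł = 574,400 zł
  574,400 zł × 20% = 114,880 zł

Excess of supplementary minimum tax over mainline income levy: 114,880 zł − 24,912 zł = 89,968 zł.

89,968 zł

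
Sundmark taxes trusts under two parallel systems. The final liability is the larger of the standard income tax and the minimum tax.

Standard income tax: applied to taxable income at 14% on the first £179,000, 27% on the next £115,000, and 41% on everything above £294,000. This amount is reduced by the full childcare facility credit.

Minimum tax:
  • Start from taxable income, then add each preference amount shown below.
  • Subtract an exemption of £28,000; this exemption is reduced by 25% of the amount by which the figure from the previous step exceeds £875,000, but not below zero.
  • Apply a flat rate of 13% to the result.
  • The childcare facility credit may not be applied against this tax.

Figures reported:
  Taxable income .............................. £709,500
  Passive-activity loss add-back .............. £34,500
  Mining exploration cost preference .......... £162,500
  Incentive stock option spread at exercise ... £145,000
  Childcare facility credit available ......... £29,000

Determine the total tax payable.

£197,465

Minimum tax:
  Adjusted income: £709,500 + £34,500 + £162,500 + £145,000 = £1,051,500
  Exemption: 25% × (£1,051,500 − £875,000) = £44,125 ≥ £28,000, so the exemption is fully phased out
  Base: £1,051,500 − £0 = £1,051,500
  £1,051,500 × 13% = £136,695

Standard income tax:
  £179,000 × 14% = £25,060
  £115,000 × 27% = £31,050
  £415,500 × 41% = £170,355
  → £226,465
  Less childcare facility credit £29,000 → £197,465

£197,465 > £136,695, so the standard income tax governs.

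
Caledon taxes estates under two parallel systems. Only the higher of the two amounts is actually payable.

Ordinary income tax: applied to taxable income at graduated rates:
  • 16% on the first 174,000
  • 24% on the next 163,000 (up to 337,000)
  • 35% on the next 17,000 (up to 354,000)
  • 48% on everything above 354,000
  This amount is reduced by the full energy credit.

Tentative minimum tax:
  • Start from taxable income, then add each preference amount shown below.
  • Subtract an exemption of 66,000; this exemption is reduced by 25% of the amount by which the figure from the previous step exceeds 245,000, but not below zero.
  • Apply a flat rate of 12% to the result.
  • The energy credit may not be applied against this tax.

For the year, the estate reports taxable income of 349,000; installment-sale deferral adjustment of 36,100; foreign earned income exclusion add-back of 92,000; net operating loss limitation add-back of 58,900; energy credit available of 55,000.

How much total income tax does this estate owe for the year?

Tentative minimum tax:
  Adjusted income: 349,000 + 36,100 + 92,000 + 58,900 = 536,000
  Exemption: 25% × (536,000 − 245,000) = 72,750 ≥ 66,000, so the exemption is fully phased out
  Base: 536,000 − 0 = 536,000
  536,000 × 12% = 64,320

Ordinary income tax:
  174,000 × 16% = 27,840
  163,000 × 24% = 39,120
  12,000 × 35% = 4,200
  → 71,160
  Less energy credit 55,000 → 16,160

64,320 > 16,160, so the tentative minimum tax is the binding amount.

64,320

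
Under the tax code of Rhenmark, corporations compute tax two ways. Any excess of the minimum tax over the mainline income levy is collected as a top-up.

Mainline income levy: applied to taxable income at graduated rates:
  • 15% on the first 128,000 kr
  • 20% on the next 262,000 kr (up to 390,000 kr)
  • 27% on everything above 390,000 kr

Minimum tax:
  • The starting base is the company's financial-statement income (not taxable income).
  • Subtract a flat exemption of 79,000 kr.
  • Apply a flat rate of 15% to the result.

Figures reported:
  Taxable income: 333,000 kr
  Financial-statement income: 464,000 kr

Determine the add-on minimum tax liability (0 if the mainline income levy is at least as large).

Mainline income levy:
  128,000 kr × 15% = 19,200 kr
  205,000 kr × 20% = 41,000 kr
  → 60,200 kr

Minimum tax:
  Base (financial-statement income): 464,000 kr
  Less exemption 79,000 kr → base 385,000 kr
  385,000 kr × 15% = 57,750 kr

57,750 kr ≤ 60,200 kr, so no add-on is due.

0 kr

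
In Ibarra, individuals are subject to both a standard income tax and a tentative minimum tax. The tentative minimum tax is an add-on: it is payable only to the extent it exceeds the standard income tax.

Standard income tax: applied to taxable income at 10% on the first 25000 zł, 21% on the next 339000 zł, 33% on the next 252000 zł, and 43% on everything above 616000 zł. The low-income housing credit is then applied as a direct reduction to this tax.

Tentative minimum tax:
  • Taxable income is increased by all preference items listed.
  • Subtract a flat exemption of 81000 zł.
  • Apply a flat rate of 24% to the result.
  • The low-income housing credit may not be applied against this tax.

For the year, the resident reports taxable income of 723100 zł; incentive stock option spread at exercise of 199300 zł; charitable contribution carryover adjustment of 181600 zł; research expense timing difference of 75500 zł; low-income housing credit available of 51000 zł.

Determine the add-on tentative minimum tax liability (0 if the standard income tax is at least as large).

Standard income tax:
  25000 zł × 10% = 2500 zł
  339000 zł × 21% = 71190 zł
  252000 zł × 33% = 83160 zł
  107100 zł × 43% = 46053 zł
  → 202903 zł
  Less low-income housing credit 51000 zł → 151903 zł

Tentative minimum tax:
  Adjusted income: 723100 zł + 199300 zł + 181600 zł + 75500 zł = 1179500 zł
  Less exemption 81000 zł → base 1098500 zł
  1098500 zł × 24% = 263640 zł

Excess of tentative minimum tax over standard income tax: 263640 zł − 151903 zł = 111737 zł.

111737 zł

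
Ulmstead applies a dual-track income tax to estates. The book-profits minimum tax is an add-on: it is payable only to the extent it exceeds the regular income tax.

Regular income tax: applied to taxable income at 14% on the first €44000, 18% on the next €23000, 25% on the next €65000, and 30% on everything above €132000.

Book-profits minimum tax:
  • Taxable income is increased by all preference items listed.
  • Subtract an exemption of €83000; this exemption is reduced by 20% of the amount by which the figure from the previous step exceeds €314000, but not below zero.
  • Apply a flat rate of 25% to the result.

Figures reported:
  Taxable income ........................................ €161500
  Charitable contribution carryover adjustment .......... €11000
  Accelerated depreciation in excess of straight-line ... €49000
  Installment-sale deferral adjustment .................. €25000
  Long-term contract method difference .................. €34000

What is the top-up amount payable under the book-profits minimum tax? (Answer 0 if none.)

Regular income tax:
  €44000 × 14% = €6160
  €23000 × 18% = €4140
  €65000 × 25% = €16250
  €29500 × 30% = €8850
  → €35400

Book-profits minimum tax:
  Adjusted income: €161500 + €11000 + €49000 + €25000 + €34000 = €280500
  Exemption: €280500 ≤ €314000, so full €83000 applies
  Base: €280500 − €83000 = €197500
  €197500 × 25% = €49375

Excess of book-profits minimum tax over regular income tax: €49375 − €35400 = €13975.

€13975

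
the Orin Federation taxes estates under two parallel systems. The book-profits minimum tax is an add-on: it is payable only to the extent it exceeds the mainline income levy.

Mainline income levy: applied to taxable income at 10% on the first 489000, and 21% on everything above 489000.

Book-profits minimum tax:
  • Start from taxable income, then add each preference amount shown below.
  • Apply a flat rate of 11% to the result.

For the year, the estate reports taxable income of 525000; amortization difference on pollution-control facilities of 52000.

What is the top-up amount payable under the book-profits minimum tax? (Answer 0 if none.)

Mainline income levy:
  489000 × 10% = 48900
  36000 × 21% = 7560
  → 56460

Book-profits minimum tax:
  Adjusted income: 525000 + 52000 = 577000
  577000 × 11% = 63470

Excess of book-profits minimum tax over mainline income levy: 63470 − 56460 = 7010.

7010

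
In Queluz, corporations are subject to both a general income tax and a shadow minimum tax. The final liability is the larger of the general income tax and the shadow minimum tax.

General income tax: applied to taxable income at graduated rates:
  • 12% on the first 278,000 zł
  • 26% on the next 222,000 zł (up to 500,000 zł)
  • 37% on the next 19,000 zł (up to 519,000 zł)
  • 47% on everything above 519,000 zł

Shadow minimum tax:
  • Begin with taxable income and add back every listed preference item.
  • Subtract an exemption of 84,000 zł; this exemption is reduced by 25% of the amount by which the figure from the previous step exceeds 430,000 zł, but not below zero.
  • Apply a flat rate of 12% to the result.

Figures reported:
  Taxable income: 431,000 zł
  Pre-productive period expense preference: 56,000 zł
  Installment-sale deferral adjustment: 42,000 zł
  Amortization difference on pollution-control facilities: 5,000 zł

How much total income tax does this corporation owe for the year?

73,140 zł

Shadow minimum tax:
  Adjusted income: 431,000 zł + 56,000 zł + 42,000 zł + 5,000 zł = 534,000 zł
  Exemption: 84,000 zł − 25% × (534,000 zł − 430,000 zł) = 84,000 zł − 26,000 zł = 58,000 zł
  Base: 534,000 zł − 58,000 zł = 476,000 zł
  476,000 zł × 12% = 57,120 zł

General income tax:
  278,000 zł × 12% = 33,360 zł
  153,000 zł × 26% = 39,780 zł
  → 73,140 zł

73,140 zł > 57,120 zł, so the general income tax governs.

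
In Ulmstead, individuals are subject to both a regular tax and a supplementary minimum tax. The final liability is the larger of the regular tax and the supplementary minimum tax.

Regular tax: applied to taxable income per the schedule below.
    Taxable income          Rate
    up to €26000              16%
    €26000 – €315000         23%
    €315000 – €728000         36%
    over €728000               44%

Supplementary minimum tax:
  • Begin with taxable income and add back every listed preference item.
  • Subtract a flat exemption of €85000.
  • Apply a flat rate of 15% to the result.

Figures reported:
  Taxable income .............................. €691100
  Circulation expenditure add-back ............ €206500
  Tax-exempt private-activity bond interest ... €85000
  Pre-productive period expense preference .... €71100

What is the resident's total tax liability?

Regular tax:
  €26000 × 16% = €4160
  €289000 × 23% = €66470
  €376100 × 36% = €135396
  → €206026

Supplementary minimum tax:
  Adjusted income: €691100 + €206500 + €85000 + €71100 = €1053700
  Less exemption €85000 → base €968700
  €968700 × 15% = €145305

€206026 > €145305, so the regular tax governs.

€206026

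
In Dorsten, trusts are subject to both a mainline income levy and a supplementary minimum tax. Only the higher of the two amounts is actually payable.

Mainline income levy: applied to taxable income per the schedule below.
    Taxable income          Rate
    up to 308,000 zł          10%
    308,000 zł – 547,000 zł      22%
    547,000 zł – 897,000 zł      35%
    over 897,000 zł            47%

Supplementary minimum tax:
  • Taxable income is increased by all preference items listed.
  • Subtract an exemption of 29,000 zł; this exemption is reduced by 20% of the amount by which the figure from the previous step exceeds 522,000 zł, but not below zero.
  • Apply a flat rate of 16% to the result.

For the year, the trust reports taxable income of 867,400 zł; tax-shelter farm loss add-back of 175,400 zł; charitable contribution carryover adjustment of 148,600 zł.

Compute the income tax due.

195,520 zł

Supplementary minimum tax:
  Adjusted income: 867,400 zł + 175,400 zł + 148,600 zł = 1,191,400 zł
  Exemption: 20% × (1,191,400 zł − 522,000 zł) = 133,880 zł ≥ 29,000 zł, so the exemption is fully phased out
  Base: 1,191,400 zł − 0 zł = 1,191,400 zł
  1,191,400 zł × 16% = 190,624 zł

Mainline income levy:
  308,000 zł × 10% = 30,800 zł
  239,000 zł × 22% = 52,580 zł
  320,400 zł × 35% = 112,140 zł
  → 195,520 zł

195,520 zł > 190,624 zł, so the mainline income levy governs.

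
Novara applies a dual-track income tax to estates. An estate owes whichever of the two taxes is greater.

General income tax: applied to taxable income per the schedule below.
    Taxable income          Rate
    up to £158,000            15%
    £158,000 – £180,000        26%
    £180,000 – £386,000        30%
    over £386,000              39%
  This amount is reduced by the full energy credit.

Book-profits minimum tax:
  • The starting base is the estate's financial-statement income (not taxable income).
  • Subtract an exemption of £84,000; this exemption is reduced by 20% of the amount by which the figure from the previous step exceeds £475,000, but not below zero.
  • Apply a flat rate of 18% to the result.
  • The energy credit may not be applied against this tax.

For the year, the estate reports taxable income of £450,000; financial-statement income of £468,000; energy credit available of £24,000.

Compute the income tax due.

£92,180

General income tax:
  £158,000 × 15% = £23,700
  £22,000 × 26% = £5,720
  £206,000 × 30% = £61,800
  £64,000 × 39% = £24,960
  → £116,180
  Less energy credit £24,000 → £92,180

Book-profits minimum tax:
  Base (financial-statement income): £468,000
  Exemption: £468,000 ≤ £475,000, so full £84,000 applies
  Base: £468,000 − £84,000 = £384,000
  £384,000 × 18% = £69,120

£92,180 > £69,120, so the general income tax governs.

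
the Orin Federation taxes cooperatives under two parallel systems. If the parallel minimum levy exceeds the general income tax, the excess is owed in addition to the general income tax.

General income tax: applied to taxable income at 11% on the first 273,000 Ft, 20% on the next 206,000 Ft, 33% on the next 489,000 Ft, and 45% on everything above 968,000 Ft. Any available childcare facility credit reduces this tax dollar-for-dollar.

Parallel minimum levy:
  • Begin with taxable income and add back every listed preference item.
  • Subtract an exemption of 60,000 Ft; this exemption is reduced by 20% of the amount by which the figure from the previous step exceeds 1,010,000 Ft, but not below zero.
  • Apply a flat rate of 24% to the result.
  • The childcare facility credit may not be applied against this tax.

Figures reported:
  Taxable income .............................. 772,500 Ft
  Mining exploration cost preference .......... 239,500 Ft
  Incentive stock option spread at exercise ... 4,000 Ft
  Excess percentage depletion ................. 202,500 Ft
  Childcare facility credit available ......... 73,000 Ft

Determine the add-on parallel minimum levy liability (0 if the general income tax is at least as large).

General income tax:
  273,000 Ft × 11% = 30,030 Ft
  206,000 Ft × 20% = 41,200 Ft
  293,500 Ft × 33% = 96,855 Ft
  → 168,085 Ft
  Less childcare facility credit 73,000 Ft → 95,085 Ft

Parallel minimum levy:
  Adjusted income: 772,500 Ft + 239,500 Ft + 4,000 Ft + 202,500 Ft = 1,218,500 Ft
  Exemption: 60,000 Ft − 20% × (1,218,500 Ft − 1,010,000 Ft) = 60,000 Ft − 41,700 Ft = 18,300 Ft
  Base: 1,218,500 Ft − 18,300 Ft = 1,200,200 Ft
  1,200,200 Ft × 24% = 288,048 Ft

Excess of parallel minimum levy over general income tax: 288,048 Ft − 95,085 Ft = 192,963 Ft.

192,963 Ft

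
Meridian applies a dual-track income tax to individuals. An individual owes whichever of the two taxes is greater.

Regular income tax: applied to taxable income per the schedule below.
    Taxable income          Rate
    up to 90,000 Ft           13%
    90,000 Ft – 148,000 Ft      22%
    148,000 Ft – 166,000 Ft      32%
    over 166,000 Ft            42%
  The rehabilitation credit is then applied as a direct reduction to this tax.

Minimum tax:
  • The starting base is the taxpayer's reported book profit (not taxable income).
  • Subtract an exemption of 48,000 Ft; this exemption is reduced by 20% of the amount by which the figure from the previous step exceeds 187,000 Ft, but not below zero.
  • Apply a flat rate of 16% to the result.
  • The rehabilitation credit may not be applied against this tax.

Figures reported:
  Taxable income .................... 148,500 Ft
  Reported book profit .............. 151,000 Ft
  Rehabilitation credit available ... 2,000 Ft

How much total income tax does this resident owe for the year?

Regular income tax:
  90,000 Ft × 13% = 11,700 Ft
  58,000 Ft × 22% = 12,760 Ft
  500 Ft × 32% = 160 Ft
  → 24,620 Ft
  Less rehabilitation credit 2,000 Ft → 22,620 Ft

Minimum tax:
  Base (reported book profit): 151,000 Ft
  Exemption: 151,000 Ft ≤ 187,000 Ft, so full 48,000 Ft applies
  Base: 151,000 Ft − 48,000 Ft = 103,000 Ft
  103,000 Ft × 16% = 16,480 Ft

22,620 Ft > 16,480 Ft, so the regular income tax governs.

22,620 Ft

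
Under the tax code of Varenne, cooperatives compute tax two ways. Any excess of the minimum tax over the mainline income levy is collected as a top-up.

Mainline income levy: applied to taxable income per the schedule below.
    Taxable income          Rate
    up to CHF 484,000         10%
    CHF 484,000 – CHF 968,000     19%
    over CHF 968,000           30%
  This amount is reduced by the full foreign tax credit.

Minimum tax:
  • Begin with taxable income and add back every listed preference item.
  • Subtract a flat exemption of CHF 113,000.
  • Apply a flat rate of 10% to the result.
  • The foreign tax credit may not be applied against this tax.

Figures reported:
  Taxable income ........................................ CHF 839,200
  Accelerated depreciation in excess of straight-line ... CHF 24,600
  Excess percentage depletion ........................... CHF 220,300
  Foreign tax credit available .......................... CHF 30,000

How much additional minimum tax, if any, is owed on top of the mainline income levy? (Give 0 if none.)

Mainline income levy:
  CHF 484,000 × 10% = CHF 48,400
  CHF 355,200 × 19% = CHF 67,488
  → CHF 115,888
  Less foreign tax credit CHF 30,000 → CHF 85,888

Minimum tax:
  Adjusted income: CHF 839,200 + CHF 24,600 + CHF 220,300 = CHF 1,084,100
  Less exemption CHF 113,000 → base CHF 971,100
  CHF 971,100 × 10% = CHF 97,110

Excess of minimum tax over mainline income levy: CHF 97,110 − CHF 85,888 = CHF 11,222.

CHF 11,222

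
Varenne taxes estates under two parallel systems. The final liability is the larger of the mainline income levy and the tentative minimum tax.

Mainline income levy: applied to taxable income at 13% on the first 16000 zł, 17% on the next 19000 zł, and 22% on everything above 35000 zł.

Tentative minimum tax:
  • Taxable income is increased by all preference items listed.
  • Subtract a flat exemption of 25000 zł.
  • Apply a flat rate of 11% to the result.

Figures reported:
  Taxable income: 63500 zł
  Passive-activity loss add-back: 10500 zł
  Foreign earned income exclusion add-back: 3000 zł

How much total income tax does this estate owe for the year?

11580 zł

Mainline income levy:
  16000 zł × 13% = 2080 zł
  19000 zł × 17% = 3230 zł
  28500 zł × 22% = 6270 zł
  → 11580 zł

Tentative minimum tax:
  Adjusted income: 63500 zł + 10500 zł + 3000 zł = 77000 zł
  Less exemption 25000 zł → base 52000 zł
  52000 zł × 11% = 5720 zł

11580 zł > 5720 zł, so the mainline income levy governs.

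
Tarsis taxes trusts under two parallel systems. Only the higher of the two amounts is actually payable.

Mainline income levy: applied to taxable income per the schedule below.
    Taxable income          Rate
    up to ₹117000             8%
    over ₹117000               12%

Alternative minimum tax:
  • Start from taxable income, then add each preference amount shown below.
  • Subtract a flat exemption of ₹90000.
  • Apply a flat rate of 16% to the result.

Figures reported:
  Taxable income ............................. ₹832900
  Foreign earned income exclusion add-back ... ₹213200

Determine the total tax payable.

₹152976

Mainline income levy:
  ₹117000 × 8% = ₹9360
  ₹715900 × 12% = ₹85908
  → ₹95268

Alternative minimum tax:
  Adjusted income: ₹832900 + ₹213200 = ₹1046100
  Less exemption ₹90000 → base ₹956100
  ₹956100 × 16% = ₹152976

₹152976 > ₹95268, so the alternative minimum tax is the binding amount.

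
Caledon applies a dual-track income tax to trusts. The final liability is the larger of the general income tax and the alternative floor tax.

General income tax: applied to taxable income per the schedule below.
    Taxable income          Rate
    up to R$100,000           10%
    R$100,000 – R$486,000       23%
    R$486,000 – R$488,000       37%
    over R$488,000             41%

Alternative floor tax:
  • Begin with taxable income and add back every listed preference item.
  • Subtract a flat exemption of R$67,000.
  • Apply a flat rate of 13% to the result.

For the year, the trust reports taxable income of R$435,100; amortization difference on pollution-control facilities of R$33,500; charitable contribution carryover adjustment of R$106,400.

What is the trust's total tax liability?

R$87,073

Alternative floor tax:
  Adjusted income: R$435,100 + R$33,500 + R$106,400 = R$575,000
  Less exemption R$67,000 → base R$508,000
  R$508,000 × 13% = R$66,040

General income tax:
  R$100,000 × 10% = R$10,000
  R$335,100 × 23% = R$77,073
  → R$87,073

R$87,073 > R$66,040, so the general income tax governs.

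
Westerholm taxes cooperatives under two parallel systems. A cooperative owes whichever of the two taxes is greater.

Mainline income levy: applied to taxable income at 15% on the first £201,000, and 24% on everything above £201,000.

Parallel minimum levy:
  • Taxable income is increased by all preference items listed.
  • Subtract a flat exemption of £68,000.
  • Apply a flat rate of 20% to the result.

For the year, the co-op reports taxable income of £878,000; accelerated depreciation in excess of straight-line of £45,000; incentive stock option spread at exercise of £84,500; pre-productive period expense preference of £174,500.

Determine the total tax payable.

Mainline income levy:
  £201,000 × 15% = £30,150
  £677,000 × 24% = £162,480
  → £192,630

Parallel minimum levy:
  Adjusted income: £878,000 + £45,000 + £84,500 + £174,500 = £1,182,000
  Less exemption £68,000 → base £1,114,000
  £1,114,000 × 20% = £222,800

£222,800 > £192,630, so the parallel minimum levy is the binding amount.

£222,800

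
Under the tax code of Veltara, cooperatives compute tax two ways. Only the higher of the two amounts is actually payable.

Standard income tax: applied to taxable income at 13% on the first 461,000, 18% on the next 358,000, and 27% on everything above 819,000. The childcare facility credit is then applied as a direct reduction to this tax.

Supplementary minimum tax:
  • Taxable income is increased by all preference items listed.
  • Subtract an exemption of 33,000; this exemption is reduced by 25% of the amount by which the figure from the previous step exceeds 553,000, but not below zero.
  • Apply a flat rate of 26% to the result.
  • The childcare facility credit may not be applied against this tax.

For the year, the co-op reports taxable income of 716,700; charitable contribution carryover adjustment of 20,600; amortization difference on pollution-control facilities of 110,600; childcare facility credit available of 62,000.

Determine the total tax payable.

220,454

Supplementary minimum tax:
  Adjusted income: 716,700 + 20,600 + 110,600 = 847,900
  Exemption: 25% × (847,900 − 553,000) = 73,725 ≥ 33,000, so the exemption is fully phased out
  Base: 847,900 − 0 = 847,900
  847,900 × 26% = 220,454

Standard income tax:
  461,000 × 13% = 59,930
  255,700 × 18% = 46,026
  → 105,956
  Less childcare facility credit 62,000 → 43,956

220,454 > 43,956, so the supplementary minimum tax is the binding amount.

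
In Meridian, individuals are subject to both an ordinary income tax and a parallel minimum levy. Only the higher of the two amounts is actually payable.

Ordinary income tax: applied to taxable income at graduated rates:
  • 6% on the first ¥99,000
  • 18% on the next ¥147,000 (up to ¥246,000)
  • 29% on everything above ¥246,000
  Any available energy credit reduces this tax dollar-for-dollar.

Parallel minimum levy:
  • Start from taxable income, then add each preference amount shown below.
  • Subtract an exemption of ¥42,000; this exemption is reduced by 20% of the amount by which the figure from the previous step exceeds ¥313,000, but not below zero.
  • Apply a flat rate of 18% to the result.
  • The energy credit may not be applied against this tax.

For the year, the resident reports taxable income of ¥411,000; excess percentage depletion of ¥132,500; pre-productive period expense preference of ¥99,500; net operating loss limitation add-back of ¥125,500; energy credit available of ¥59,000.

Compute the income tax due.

¥138,330

Parallel minimum levy:
  Adjusted income: ¥411,000 + ¥132,500 + ¥99,500 + ¥125,500 = ¥768,500
  Exemption: 20% × (¥768,500 − ¥313,000) = ¥91,100 ≥ ¥42,000, so the exemption is fully phased out
  Base: ¥768,500 − ¥0 = ¥768,500
  ¥768,500 × 18% = ¥138,330

Ordinary income tax:
  ¥99,000 × 6% = ¥5,940
  ¥147,000 × 18% = ¥26,460
  ¥165,000 × 29% = ¥47,850
  → ¥80,250
  Less energy credit ¥59,000 → ¥21,250

¥138,330 > ¥21,250, so the parallel minimum levy is the binding amount.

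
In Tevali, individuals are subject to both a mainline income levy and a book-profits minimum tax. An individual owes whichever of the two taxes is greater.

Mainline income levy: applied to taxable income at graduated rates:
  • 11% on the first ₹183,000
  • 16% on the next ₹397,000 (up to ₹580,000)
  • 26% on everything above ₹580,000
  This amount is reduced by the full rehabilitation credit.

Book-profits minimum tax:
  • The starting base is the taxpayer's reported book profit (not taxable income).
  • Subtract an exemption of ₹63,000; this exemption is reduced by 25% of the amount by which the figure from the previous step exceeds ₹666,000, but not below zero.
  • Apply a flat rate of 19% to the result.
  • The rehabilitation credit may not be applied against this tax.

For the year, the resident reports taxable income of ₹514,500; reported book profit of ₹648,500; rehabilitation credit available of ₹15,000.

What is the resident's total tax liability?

Mainline income levy:
  ₹183,000 × 11% = ₹20,130
  ₹331,500 × 16% = ₹53,040
  → ₹73,170
  Less rehabilitation credit ₹15,000 → ₹58,170

Book-profits minimum tax:
  Base (reported book profit): ₹648,500
  Exemption: ₹648,500 ≤ ₹666,000, so full ₹63,000 applies
  Base: ₹648,500 − ₹63,000 = ₹585,500
  ₹585,500 × 19% = ₹111,245

₹111,245 > ₹58,170, so the book-profits minimum tax is the binding amount.

₹111,245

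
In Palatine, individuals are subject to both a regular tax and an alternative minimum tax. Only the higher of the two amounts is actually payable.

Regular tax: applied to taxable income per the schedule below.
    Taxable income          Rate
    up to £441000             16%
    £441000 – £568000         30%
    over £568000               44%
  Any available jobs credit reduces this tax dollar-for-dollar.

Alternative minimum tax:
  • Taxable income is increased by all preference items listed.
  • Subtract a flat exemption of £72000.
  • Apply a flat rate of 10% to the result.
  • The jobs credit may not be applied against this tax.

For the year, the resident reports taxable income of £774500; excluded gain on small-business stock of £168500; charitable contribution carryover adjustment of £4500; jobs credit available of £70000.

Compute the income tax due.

£129520

Alternative minimum tax:
  Adjusted income: £774500 + £168500 + £4500 = £947500
  Less exemption £72000 → base £875500
  £875500 × 10% = £87550

Regular tax:
  £441000 × 16% = £70560
  £127000 × 30% = £38100
  £206500 × 44% = £90860
  → £199520
  Less jobs credit £70000 → £129520

£129520 > £87550, so the regular tax governs.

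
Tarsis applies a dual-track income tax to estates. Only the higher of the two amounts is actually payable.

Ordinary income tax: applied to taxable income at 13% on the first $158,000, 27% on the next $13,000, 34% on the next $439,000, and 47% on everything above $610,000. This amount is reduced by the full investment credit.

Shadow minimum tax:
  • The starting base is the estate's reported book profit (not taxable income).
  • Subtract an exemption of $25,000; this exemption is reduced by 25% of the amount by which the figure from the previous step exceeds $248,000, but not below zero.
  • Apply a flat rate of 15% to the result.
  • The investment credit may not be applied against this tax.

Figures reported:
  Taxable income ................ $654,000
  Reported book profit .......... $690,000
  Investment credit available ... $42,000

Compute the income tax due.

Ordinary income tax:
  $158,000 × 13% = $20,540
  $13,000 × 27% = $3,510
  $439,000 × 34% = $149,260
  $44,000 × 47% = $20,680
  → $193,990
  Less investment credit $42,000 → $151,990

Shadow minimum tax:
  Base (reported book profit): $690,000
  Exemption: 25% × ($690,000 − $248,000) = $110,500 ≥ $25,000, so the exemption is fully phased out
  Base: $690,000 − $0 = $690,000
  $690,000 × 15% = $103,500

$151,990 > $103,500, so the ordinary income tax governs.

$151,990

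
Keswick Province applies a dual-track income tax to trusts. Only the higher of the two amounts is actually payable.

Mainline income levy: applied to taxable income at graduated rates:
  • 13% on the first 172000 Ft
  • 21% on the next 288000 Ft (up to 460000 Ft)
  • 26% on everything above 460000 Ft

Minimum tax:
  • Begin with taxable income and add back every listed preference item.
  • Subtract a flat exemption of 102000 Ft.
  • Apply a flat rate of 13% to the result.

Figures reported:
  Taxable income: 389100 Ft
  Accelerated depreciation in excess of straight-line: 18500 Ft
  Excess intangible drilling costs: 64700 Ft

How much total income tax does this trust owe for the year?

Mainline income levy:
  172000 Ft × 13% = 22360 Ft
  217100 Ft × 21% = 45591 Ft
  → 67951 Ft

Minimum tax:
  Adjusted income: 389100 Ft + 18500 Ft + 64700 Ft = 472300 Ft
  Less exemption 102000 Ft → base 370300 Ft
  370300 Ft × 13% = 48139 Ft

67951 Ft > 48139 Ft, so the mainline income levy governs.

67951 Ft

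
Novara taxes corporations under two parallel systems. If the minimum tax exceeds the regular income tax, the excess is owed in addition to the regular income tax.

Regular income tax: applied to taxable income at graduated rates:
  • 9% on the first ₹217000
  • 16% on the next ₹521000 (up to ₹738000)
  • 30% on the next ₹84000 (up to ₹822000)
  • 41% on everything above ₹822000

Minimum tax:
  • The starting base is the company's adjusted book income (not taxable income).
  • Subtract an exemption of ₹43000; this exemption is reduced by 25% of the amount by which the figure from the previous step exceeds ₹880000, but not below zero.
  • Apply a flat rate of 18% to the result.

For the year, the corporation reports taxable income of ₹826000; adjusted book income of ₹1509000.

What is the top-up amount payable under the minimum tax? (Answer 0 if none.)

₹141890

Regular income tax:
  ₹217000 × 9% = ₹19530
  ₹521000 × 16% = ₹83360
  ₹84000 × 30% = ₹25200
  ₹4000 × 41% = ₹1640
  → ₹129730

Minimum tax:
  Base (adjusted book income): ₹1509000
  Exemption: 25% × (₹1509000 − ₹880000) = ₹157250 ≥ ₹43000, so the exemption is fully phased out
  Base: ₹1509000 − ₹0 = ₹1509000
  ₹1509000 × 18% = ₹271620

Excess of minimum tax over regular income tax: ₹271620 − ₹129730 = ₹141890.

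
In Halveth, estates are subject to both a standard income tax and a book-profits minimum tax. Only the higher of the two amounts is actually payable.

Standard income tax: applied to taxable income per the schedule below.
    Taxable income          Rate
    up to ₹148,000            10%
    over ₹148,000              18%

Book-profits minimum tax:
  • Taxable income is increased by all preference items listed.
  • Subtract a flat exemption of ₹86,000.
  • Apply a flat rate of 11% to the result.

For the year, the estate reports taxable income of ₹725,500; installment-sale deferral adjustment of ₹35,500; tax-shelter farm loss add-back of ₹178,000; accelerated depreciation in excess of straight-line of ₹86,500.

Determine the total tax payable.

₹118,750

Book-profits minimum tax:
  Adjusted income: ₹725,500 + ₹35,500 + ₹178,000 + ₹86,500 = ₹1,025,500
  Less exemption ₹86,000 → base ₹939,500
  ₹939,500 × 11% = ₹103,345

Standard income tax:
  ₹148,000 × 10% = ₹14,800
  ₹577,500 × 18% = ₹103,950
  → ₹118,750

₹118,750 > ₹103,345, so the standard income tax governs.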